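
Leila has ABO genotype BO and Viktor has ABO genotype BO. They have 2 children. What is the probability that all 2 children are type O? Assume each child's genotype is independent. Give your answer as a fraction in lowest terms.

ABO cross BO × BO → 1/4 O, 3/4 B.
So P(type O) = 1/4 per child.
All 2 independent: (1/4)^2 = 1/16.

1/16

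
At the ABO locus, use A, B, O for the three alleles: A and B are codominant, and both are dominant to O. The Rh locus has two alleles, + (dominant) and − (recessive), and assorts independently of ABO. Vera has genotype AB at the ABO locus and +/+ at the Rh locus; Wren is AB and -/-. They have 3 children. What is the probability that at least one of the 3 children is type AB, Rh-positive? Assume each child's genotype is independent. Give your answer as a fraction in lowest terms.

ABO cross AB × AB → 1/4 A, 1/4 B, 1/2 AB.
Rh cross +/+ × -/- → 1 Rh+; so P(type AB, Rh-positive) = 1/2 × 1 = 1/2 per child.
P(none) = (1/2)^3 = 1/8; P(at least one) = 1 − 1/8 = 7/8.

7/8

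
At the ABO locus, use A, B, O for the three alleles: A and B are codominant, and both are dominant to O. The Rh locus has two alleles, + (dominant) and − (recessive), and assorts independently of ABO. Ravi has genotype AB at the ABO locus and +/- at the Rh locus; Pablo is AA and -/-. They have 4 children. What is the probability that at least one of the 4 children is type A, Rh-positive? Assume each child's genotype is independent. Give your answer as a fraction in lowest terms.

175/256

ABO cross AB × AA → 1/2 A, 1/2 AB.
Rh cross +/- × -/- → 1/2 Rh+, 1/2 Rh-; so P(type A, Rh-positive) = 1/2 × 1/2 = 1/4 per child.
P(none) = (3/4)^4 = 81/256; P(at least one) = 1 − 81/256 = 175/256.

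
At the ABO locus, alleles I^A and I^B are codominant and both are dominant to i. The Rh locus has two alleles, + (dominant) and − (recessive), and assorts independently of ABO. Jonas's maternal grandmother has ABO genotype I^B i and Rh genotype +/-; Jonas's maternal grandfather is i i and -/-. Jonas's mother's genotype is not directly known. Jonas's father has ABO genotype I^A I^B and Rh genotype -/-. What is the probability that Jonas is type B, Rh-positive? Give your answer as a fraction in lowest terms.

1/8

Jonas's mother's ABO genotype from I^B i × i i: 1/2 I^B i, 1/2 i i.
Crossing each possibility with the father I^A I^B and summing P(type B): 1/2·1/2 + 1/2·1/2 = 1/2.
Similarly for Rh via the mother's Rh distribution: P(Rh+) = 1/4.
Independent loci: 1/2 × 1/4 = 1/8.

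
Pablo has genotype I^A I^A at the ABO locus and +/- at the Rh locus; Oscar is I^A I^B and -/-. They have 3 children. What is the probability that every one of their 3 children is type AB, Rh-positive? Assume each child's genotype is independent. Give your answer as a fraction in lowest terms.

1/64

ABO cross I^A I^A × I^A I^B → 1/2 A, 1/2 AB.
Rh cross +/- × -/- → 1/2 Rh+, 1/2 Rh-; so P(type AB, Rh-positive) = 1/2 × 1/2 = 1/4 per child.
All 3 independent: (1/4)^3 = 1/64.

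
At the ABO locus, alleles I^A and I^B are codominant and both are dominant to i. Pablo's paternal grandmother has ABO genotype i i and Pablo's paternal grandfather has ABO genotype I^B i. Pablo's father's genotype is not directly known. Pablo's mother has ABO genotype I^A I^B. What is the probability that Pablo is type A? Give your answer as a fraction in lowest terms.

3/8

Pablo's father's ABO genotype from i i × I^B i: 1/2 I^B i, 1/2 i i.
Crossing each possibility with the mother I^A I^B and summing P(type A): 1/2·1/4 + 1/2·1/2 = 3/8.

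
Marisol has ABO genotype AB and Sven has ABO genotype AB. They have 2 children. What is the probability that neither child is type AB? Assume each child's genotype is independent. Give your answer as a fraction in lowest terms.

1/4

ABO cross AB × AB → 1/4 A, 1/4 B, 1/2 AB.
So P(type AB) = 1/2 per child.
P(not type AB) = 1/2 for one child; (1/2)^2 = 1/4.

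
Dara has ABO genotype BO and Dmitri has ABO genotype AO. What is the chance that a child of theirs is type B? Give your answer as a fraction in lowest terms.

1/4

ABO cross BO × AO → offspring phenotypes: 1/4 O, 1/4 A, 1/4 B, 1/4 AB.
So P(type B) = 1/4.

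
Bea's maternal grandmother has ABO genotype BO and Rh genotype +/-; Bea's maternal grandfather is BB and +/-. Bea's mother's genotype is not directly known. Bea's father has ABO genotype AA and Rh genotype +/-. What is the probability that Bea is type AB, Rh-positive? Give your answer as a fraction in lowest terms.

Bea's mother's ABO genotype from BO × BB: 1/2 BB, 1/2 BO.
Crossing each possibility with the father AA and summing P(type AB): 1/2·1 + 1/2·1/2 = 3/4.
Similarly for Rh via the mother's Rh distribution: P(Rh+) = 3/4.
Independent loci: 3/4 × 3/4 = 9/16.

9/16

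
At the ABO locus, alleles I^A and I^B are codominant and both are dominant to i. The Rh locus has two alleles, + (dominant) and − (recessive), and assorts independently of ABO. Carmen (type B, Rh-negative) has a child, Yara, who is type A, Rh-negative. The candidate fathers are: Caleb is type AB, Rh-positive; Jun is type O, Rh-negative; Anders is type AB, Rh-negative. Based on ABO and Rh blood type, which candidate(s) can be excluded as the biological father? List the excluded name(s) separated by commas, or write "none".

A candidate is excluded only if no genotype consistent with his phenotype could produce a type A, Rh-negative child with a type B, Rh-negative mother.
Jun (type O, Rh-): no genotype consistent with that phenotype can produce a type-A Rh- child with a type-B mother.

Jun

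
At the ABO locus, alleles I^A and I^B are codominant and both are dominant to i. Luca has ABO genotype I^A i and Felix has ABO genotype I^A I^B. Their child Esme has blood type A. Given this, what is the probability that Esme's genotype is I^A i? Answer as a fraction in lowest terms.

1/2

Cross I^A i × I^A I^B → 1/4 I^A I^A, 1/4 I^A I^B, 1/4 I^A i, 1/4 I^B i.
Type-A genotypes among offspring: I^A I^A (1/4), I^A i (1/4); total 1/2.
P(I^A i | type A) = (1/4) / (1/2) = 1/2.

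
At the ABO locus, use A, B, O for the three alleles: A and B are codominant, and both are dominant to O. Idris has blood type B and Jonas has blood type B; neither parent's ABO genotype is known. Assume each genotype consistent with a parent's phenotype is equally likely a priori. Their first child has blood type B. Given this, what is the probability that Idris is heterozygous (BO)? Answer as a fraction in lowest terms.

Possible genotypes: Idris ∈ {BB, BO}; Jonas ∈ {BB, BO}.
Weight each parental genotype pair by prior × P(type-B child):
  BB × BB: posterior weight 4/15.
  BB × BO: posterior weight 4/15.
  BO × BB: posterior weight 4/15.
  BO × BO: posterior weight 1/5.
Sum the posterior weight over pairs where Idris is BO: 7/15.

7/15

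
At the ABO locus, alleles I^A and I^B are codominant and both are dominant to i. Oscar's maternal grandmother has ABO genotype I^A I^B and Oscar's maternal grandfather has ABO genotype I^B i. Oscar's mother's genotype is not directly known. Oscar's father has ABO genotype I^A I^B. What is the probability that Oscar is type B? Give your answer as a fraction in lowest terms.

3/8

Oscar's mother's ABO genotype from I^A I^B × I^B i: 1/4 I^A I^B, 1/4 I^A i, 1/4 I^B I^B, 1/4 I^B i.
Crossing each possibility with the father I^A I^B and summing P(type B): 1/4·1/4 + 1/4·1/4 + 1/4·1/2 + 1/4·1/2 = 3/8.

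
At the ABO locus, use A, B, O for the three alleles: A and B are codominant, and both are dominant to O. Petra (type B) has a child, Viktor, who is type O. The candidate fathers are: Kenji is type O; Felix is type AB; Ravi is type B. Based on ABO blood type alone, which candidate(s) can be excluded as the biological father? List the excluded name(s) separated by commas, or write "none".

Felix

A candidate is excluded only if no genotype consistent with his phenotype could produce a type O child with a type B mother.
Felix (type AB): no genotype consistent with that phenotype can produce a type-O child with a type-B mother.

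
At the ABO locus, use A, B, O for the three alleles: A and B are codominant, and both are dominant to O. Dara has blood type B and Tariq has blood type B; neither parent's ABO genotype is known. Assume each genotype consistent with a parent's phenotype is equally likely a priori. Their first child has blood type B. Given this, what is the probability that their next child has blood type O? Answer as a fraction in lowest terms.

1/20

Possible genotypes: Dara ∈ {BB, BO}; Tariq ∈ {BB, BO}.
Weight each parental genotype pair by prior × P(type-B child):
  BB × BB: posterior weight 4/15; P(next child type O) = 0.
  BB × BO: posterior weight 4/15; P(next child type O) = 0.
  BO × BB: posterior weight 4/15; P(next child type O) = 0.
  BO × BO: posterior weight 1/5; P(next child type O) = 1/4.
Weighted sum = 1/20.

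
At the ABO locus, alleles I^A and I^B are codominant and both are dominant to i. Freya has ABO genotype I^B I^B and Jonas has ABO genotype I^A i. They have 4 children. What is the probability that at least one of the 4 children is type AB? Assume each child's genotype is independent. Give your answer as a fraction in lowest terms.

ABO cross I^B I^B × I^A i → 1/2 B, 1/2 AB.
So P(type AB) = 1/2 per child.
P(none) = (1/2)^4 = 1/16; P(at least one) = 1 − 1/16 = 15/16.

15/16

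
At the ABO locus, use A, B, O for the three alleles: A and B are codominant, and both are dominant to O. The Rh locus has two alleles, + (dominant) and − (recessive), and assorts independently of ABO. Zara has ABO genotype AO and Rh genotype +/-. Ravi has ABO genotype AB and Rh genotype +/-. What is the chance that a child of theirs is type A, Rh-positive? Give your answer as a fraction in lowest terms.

3/8

ABO cross AO × AB → offspring phenotypes: 1/2 A, 1/4 B, 1/4 AB.
Rh cross +/- × +/- → 3/4 Rh+, 1/4 Rh-.
Independent loci: P(type A, Rh-positive) = 1/2 × 3/4 = 3/8.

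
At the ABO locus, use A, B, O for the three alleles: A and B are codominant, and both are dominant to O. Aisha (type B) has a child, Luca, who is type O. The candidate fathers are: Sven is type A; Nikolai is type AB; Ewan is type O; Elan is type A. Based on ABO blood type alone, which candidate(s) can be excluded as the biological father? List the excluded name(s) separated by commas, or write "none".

A candidate is excluded only if no genotype consistent with his phenotype could produce a type O child with a type B mother.
Nikolai (type AB): no genotype consistent with that phenotype can produce a type-O child with a type-B mother.

Nikolai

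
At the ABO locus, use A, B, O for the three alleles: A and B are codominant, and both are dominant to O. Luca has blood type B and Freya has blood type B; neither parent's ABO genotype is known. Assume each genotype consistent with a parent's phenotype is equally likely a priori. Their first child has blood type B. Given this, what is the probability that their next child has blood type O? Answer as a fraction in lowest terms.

1/20

Possible genotypes: Luca ∈ {BB, BO}; Freya ∈ {BB, BO}.
Weight each parental genotype pair by prior × P(type-B child):
  BB × BB: posterior weight 4/15; P(next child type O) = 0.
  BB × BO: posterior weight 4/15; P(next child type O) = 0.
  BO × BB: posterior weight 4/15; P(next child type O) = 0.
  BO × BO: posterior weight 1/5; P(next child type O) = 1/4.
Weighted sum = 1/20.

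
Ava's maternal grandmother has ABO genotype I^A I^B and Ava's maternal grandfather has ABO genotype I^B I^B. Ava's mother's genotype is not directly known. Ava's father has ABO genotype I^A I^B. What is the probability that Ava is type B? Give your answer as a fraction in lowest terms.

Ava's mother's ABO genotype from I^A I^B × I^B I^B: 1/2 I^A I^B, 1/2 I^B I^B.
Crossing each possibility with the father I^A I^B and summing P(type B): 1/2·1/4 + 1/2·1/2 = 3/8.

3/8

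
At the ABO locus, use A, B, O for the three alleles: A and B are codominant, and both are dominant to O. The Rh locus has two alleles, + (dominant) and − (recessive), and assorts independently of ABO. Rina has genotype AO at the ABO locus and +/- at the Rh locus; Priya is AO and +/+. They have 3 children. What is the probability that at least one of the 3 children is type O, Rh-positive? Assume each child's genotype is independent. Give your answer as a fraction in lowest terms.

37/64

ABO cross AO × AO → 1/4 O, 3/4 A.
Rh cross +/- × +/+ → 1 Rh+; so P(type O, Rh-positive) = 1/4 × 1 = 1/4 per child.
P(none) = (3/4)^3 = 27/64; P(at least one) = 1 − 27/64 = 37/64.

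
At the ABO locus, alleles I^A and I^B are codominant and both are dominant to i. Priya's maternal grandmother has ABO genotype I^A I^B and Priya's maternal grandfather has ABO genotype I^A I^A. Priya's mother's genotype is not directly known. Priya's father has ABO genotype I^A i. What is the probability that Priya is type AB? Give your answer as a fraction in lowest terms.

Priya's mother's ABO genotype from I^A I^B × I^A I^A: 1/2 I^A I^A, 1/2 I^A I^B.
Crossing each possibility with the father I^A i and summing P(type AB): 1/2·0 + 1/2·1/4 = 1/8.

1/8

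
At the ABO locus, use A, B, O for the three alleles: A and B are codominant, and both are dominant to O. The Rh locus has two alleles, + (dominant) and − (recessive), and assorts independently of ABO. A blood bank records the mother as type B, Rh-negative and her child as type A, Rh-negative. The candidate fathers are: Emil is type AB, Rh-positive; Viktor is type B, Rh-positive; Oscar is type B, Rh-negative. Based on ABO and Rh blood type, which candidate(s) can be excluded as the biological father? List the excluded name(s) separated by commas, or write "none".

Viktor, Oscar

A candidate is excluded only if no genotype consistent with his phenotype could produce a type A, Rh-negative child with a type B, Rh-negative mother.
Viktor (type B, Rh+): no genotype consistent with that phenotype can produce a type-A Rh- child with a type-B mother.
Oscar (type B, Rh-): no genotype consistent with that phenotype can produce a type-A Rh- child with a type-B mother.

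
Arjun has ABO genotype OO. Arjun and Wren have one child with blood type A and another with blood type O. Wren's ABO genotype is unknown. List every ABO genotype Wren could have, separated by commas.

For each candidate genotype of Wren, check whether crossing it with OO can produce every observed child phenotype.
  AA → possible child types {A} ✗
  AB → possible child types {A, B} ✗
  AO → possible child types {O, A} ✓
  BB → possible child types {B} ✗
  BO → possible child types {O, B} ✗
  OO → possible child types {O} ✗

AO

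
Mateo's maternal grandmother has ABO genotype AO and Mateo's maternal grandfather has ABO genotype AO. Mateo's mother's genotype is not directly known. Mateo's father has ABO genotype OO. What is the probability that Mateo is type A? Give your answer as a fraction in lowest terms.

Mateo's mother's ABO genotype from AO × AO: 1/4 AA, 1/2 AO, 1/4 OO.
Crossing each possibility with the father OO and summing P(type A): 1/4·1 + 1/2·1/2 + 1/4·0 = 1/2.

1/2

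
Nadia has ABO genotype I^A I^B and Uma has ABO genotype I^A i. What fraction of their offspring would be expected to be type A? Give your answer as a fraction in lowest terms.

1/2

ABO cross I^A I^B × I^A i → offspring phenotypes: 1/2 A, 1/4 B, 1/4 AB.
So P(type A) = 1/2.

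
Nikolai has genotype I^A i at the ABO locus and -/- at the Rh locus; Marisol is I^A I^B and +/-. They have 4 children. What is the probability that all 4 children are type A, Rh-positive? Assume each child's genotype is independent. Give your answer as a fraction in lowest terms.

1/256

ABO cross I^A i × I^A I^B → 1/2 A, 1/4 B, 1/4 AB.
Rh cross -/- × +/- → 1/2 Rh+, 1/2 Rh-; so P(type A, Rh-positive) = 1/2 × 1/2 = 1/4 per child.
All 4 independent: (1/4)^4 = 1/256.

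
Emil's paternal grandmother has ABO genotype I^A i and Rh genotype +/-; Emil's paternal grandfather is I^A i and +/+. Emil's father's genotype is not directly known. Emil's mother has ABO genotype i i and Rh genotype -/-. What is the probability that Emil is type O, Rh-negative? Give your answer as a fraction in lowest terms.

Emil's father's ABO genotype from I^A i × I^A i: 1/4 I^A I^A, 1/2 I^A i, 1/4 i i.
Crossing each possibility with the mother i i and summing P(type O): 1/4·0 + 1/2·1/2 + 1/4·1 = 1/2.
Similarly for Rh via the father's Rh distribution: P(Rh-) = 1/4.
Independent loci: 1/2 × 1/4 = 1/8.

1/8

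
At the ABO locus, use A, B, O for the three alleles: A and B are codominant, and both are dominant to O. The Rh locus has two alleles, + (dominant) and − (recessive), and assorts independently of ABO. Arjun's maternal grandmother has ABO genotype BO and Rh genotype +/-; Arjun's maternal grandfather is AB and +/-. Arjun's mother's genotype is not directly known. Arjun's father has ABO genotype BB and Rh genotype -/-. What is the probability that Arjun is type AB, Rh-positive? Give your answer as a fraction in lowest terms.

Arjun's mother's ABO genotype from BO × AB: 1/4 AB, 1/4 AO, 1/4 BB, 1/4 BO.
Crossing each possibility with the father BB and summing P(type AB): 1/4·1/2 + 1/4·1/2 + 1/4·0 + 1/4·0 = 1/4.
Similarly for Rh via the mother's Rh distribution: P(Rh+) = 1/2.
Independent loci: 1/4 × 1/2 = 1/8.

1/8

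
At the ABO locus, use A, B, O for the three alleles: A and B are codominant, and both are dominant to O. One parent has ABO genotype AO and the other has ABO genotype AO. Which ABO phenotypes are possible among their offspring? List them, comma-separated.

Gametes from AO × AO give offspring ABO genotypes AA, AO, OO, i.e. phenotypes O, A.

O, A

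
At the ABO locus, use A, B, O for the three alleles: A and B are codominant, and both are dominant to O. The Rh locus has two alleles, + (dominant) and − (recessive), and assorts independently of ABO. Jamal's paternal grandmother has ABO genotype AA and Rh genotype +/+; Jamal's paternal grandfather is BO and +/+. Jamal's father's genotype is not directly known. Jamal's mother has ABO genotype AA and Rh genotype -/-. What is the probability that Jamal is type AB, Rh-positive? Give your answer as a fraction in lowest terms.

1/4

Jamal's father's ABO genotype from AA × BO: 1/2 AB, 1/2 AO.
Crossing each possibility with the mother AA and summing P(type AB): 1/2·1/2 + 1/2·0 = 1/4.
Similarly for Rh via the father's Rh distribution: P(Rh+) = 1.
Independent loci: 1/4 × 1 = 1/4.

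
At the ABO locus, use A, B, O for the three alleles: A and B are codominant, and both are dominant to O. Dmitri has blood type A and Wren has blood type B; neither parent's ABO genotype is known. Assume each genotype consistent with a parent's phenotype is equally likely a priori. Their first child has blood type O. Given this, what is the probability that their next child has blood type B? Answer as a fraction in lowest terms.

1/4

Possible genotypes: Dmitri ∈ {AA, AO}; Wren ∈ {BB, BO}.
Weight each parental genotype pair by prior × P(type-O child):
  AO × BO: posterior weight 1; P(next child type B) = 1/4.
Weighted sum = 1/4.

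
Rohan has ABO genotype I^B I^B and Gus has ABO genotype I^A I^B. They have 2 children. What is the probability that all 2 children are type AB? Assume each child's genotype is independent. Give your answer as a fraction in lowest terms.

ABO cross I^B I^B × I^A I^B → 1/2 B, 1/2 AB.
So P(type AB) = 1/2 per child.
All 2 independent: (1/2)^2 = 1/4.

1/4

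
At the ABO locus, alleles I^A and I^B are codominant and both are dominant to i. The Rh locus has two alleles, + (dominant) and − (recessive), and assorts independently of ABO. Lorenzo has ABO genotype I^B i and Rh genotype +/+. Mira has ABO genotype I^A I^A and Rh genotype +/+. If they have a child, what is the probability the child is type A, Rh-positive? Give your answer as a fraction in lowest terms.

ABO cross I^B i × I^A I^A → offspring phenotypes: 1/2 A, 1/2 AB.
Rh cross +/+ × +/+ → 1 Rh+.
Independent loci: P(type A, Rh-positive) = 1/2 × 1 = 1/2.

1/2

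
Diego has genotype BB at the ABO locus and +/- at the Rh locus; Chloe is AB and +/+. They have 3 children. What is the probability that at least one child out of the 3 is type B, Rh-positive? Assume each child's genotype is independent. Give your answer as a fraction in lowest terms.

7/8

ABO cross BB × AB → 1/2 B, 1/2 AB.
Rh cross +/- × +/+ → 1 Rh+; so P(type B, Rh-positive) = 1/2 × 1 = 1/2 per child.
P(none) = (1/2)^3 = 1/8; P(at least one) = 1 − 1/8 = 7/8.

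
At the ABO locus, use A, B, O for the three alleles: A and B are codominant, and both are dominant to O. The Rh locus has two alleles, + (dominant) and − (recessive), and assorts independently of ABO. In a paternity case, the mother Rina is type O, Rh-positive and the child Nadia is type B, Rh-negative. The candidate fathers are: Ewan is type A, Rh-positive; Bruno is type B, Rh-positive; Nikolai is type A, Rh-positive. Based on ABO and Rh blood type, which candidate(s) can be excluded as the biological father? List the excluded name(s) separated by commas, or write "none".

A candidate is excluded only if no genotype consistent with his phenotype could produce a type B, Rh-negative child with a type O, Rh-positive mother.
Ewan (type A, Rh+): no genotype consistent with that phenotype can produce a type-B Rh- child with a type-O mother.
Nikolai (type A, Rh+): no genotype consistent with that phenotype can produce a type-B Rh- child with a type-O mother.

Ewan, Nikolai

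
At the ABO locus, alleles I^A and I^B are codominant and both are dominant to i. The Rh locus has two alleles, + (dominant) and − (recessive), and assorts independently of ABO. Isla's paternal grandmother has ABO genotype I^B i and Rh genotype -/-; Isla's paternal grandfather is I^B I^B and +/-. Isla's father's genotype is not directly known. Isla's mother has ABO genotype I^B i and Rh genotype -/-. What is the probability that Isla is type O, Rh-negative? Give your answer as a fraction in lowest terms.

Isla's father's ABO genotype from I^B i × I^B I^B: 1/2 I^B I^B, 1/2 I^B i.
Crossing each possibility with the mother I^B i and summing P(type O): 1/2·0 + 1/2·1/4 = 1/8.
Similarly for Rh via the father's Rh distribution: P(Rh-) = 3/4.
Independent loci: 1/8 × 3/4 = 3/32.

3/32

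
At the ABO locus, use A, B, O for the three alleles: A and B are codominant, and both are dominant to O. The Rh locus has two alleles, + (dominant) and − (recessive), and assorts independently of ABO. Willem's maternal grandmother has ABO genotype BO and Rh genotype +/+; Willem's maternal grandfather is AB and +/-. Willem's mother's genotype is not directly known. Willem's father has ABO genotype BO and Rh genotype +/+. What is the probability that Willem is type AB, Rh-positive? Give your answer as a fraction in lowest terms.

1/8

Willem's mother's ABO genotype from BO × AB: 1/4 AB, 1/4 AO, 1/4 BB, 1/4 BO.
Crossing each possibility with the father BO and summing P(type AB): 1/4·1/4 + 1/4·1/4 + 1/4·0 + 1/4·0 = 1/8.
Similarly for Rh via the mother's Rh distribution: P(Rh+) = 1.
Independent loci: 1/8 × 1 = 1/8.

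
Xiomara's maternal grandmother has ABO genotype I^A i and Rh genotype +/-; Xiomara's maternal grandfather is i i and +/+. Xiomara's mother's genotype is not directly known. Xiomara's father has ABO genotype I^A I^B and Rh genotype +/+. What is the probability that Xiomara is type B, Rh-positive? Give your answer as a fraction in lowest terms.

3/8

Xiomara's mother's ABO genotype from I^A i × i i: 1/2 I^A i, 1/2 i i.
Crossing each possibility with the father I^A I^B and summing P(type B): 1/2·1/4 + 1/2·1/2 = 3/8.
Similarly for Rh via the mother's Rh distribution: P(Rh+) = 1.
Independent loci: 3/8 × 1 = 3/8.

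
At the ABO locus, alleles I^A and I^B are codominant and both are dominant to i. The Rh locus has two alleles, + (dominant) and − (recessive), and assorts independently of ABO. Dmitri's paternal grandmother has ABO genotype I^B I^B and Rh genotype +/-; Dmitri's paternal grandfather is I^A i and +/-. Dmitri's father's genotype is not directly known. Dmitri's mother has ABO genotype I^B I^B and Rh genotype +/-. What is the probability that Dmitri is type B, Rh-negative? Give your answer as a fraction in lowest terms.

Dmitri's father's ABO genotype from I^B I^B × I^A i: 1/2 I^A I^B, 1/2 I^B i.
Crossing each possibility with the mother I^B I^B and summing P(type B): 1/2·1/2 + 1/2·1 = 3/4.
Similarly for Rh via the father's Rh distribution: P(Rh-) = 1/4.
Independent loci: 3/4 × 1/4 = 3/16.

3/16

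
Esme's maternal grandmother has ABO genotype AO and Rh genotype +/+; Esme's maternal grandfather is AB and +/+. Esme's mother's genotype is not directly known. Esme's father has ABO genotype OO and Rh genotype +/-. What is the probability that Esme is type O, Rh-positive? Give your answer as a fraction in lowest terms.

Esme's mother's ABO genotype from AO × AB: 1/4 AA, 1/4 AB, 1/4 AO, 1/4 BO.
Crossing each possibility with the father OO and summing P(type O): 1/4·0 + 1/4·0 + 1/4·1/2 + 1/4·1/2 = 1/4.
Similarly for Rh via the mother's Rh distribution: P(Rh+) = 1.
Independent loci: 1/4 × 1 = 1/4.

1/4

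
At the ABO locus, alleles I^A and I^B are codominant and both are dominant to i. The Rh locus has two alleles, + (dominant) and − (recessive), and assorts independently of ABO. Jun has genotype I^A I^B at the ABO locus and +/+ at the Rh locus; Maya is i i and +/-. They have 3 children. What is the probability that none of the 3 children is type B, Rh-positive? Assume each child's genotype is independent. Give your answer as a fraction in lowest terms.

ABO cross I^A I^B × i i → 1/2 A, 1/2 B.
Rh cross +/+ × +/- → 1 Rh+; so P(type B, Rh-positive) = 1/2 × 1 = 1/2 per child.
P(not type B, Rh-positive) = 1/2 for one child; (1/2)^3 = 1/8.

1/8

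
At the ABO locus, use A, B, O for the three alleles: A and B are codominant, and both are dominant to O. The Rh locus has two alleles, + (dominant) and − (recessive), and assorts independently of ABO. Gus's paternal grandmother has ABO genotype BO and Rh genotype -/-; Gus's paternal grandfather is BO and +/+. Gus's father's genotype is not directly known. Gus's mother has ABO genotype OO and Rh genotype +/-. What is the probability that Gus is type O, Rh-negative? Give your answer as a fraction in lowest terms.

Gus's father's ABO genotype from BO × BO: 1/4 BB, 1/2 BO, 1/4 OO.
Crossing each possibility with the mother OO and summing P(type O): 1/4·0 + 1/2·1/2 + 1/4·1 = 1/2.
Similarly for Rh via the father's Rh distribution: P(Rh-) = 1/4.
Independent loci: 1/2 × 1/4 = 1/8.

1/8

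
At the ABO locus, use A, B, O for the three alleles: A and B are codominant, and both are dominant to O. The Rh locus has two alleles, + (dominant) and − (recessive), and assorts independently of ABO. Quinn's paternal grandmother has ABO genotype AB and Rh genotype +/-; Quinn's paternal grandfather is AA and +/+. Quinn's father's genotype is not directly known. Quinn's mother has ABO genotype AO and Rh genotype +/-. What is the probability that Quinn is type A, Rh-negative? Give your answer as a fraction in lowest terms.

Quinn's father's ABO genotype from AB × AA: 1/2 AA, 1/2 AB.
Crossing each possibility with the mother AO and summing P(type A): 1/2·1 + 1/2·1/2 = 3/4.
Similarly for Rh via the father's Rh distribution: P(Rh-) = 1/8.
Independent loci: 3/4 × 1/8 = 3/32.

3/32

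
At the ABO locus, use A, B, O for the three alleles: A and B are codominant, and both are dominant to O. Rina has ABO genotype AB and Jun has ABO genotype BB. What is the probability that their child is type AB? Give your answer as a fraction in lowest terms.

1/2

ABO cross AB × BB → offspring phenotypes: 1/2 B, 1/2 AB.
So P(type AB) = 1/2.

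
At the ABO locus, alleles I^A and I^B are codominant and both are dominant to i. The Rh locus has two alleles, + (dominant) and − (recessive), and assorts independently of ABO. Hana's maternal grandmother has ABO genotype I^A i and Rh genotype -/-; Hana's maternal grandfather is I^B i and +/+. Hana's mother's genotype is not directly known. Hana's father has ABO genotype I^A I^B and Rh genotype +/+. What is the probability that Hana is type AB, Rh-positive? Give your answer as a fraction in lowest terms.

1/4

Hana's mother's ABO genotype from I^A i × I^B i: 1/4 I^A I^B, 1/4 I^A i, 1/4 I^B i, 1/4 i i.
Crossing each possibility with the father I^A I^B and summing P(type AB): 1/4·1/2 + 1/4·1/4 + 1/4·1/4 + 1/4·0 = 1/4.
Similarly for Rh via the mother's Rh distribution: P(Rh+) = 1.
Independent loci: 1/4 × 1 = 1/4.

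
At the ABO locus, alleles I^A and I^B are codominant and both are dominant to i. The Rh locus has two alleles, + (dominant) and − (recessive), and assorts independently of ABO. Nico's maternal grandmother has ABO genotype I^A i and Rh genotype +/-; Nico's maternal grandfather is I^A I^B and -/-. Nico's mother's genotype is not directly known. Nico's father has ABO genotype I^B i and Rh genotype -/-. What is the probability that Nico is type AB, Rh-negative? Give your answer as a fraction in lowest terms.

3/16

Nico's mother's ABO genotype from I^A i × I^A I^B: 1/4 I^A I^A, 1/4 I^A I^B, 1/4 I^A i, 1/4 I^B i.
Crossing each possibility with the father I^B i and summing P(type AB): 1/4·1/2 + 1/4·1/4 + 1/4·1/4 + 1/4·0 = 1/4.
Similarly for Rh via the mother's Rh distribution: P(Rh-) = 3/4.
Independent loci: 1/4 × 3/4 = 3/16.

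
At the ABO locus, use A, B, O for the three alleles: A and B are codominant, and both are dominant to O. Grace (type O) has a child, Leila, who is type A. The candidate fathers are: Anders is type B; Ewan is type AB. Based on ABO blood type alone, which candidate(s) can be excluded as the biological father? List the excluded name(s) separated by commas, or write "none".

Anders

A candidate is excluded only if no genotype consistent with his phenotype could produce a type A child with a type O mother.
Anders (type B): no genotype consistent with that phenotype can produce a type-A child with a type-O mother.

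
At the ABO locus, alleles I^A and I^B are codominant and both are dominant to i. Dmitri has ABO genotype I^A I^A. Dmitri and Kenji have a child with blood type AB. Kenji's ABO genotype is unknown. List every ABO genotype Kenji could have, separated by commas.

I^A I^B, I^B I^B, I^B i

For each candidate genotype of Kenji, check whether crossing it with I^A I^A can produce every observed child phenotype.
  I^A I^A → possible child types {A} ✗
  I^A I^B → possible child types {A, AB} ✓
  I^A i → possible child types {A} ✗
  I^B I^B → possible child types {AB} ✓
  I^B i → possible child types {A, AB} ✓
  i i → possible child types {A} ✗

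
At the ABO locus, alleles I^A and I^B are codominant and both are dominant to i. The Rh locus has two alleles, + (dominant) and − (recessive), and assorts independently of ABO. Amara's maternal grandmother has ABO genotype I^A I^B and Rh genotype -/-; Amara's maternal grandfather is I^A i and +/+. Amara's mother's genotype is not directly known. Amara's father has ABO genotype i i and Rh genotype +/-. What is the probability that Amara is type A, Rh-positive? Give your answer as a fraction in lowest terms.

Amara's mother's ABO genotype from I^A I^B × I^A i: 1/4 I^A I^A, 1/4 I^A I^B, 1/4 I^A i, 1/4 I^B i.
Crossing each possibility with the father i i and summing P(type A): 1/4·1 + 1/4·1/2 + 1/4·1/2 + 1/4·0 = 1/2.
Similarly for Rh via the mother's Rh distribution: P(Rh+) = 3/4.
Independent loci: 1/2 × 3/4 = 3/8.

3/8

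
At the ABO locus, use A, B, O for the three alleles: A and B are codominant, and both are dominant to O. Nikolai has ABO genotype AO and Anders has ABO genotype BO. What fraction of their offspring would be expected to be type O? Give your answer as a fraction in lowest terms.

ABO cross AO × BO → offspring phenotypes: 1/4 O, 1/4 A, 1/4 B, 1/4 AB.
So P(type O) = 1/4.

1/4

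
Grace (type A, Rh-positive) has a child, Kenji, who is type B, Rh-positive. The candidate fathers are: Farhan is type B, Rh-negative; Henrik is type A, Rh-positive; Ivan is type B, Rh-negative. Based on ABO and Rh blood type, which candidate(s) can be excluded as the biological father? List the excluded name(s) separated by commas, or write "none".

A candidate is excluded only if no genotype consistent with his phenotype could produce a type B, Rh-positive child with a type A, Rh-positive mother.
Henrik (type A, Rh+): no genotype consistent with that phenotype can produce a type-B Rh+ child with a type-A mother.

Henrik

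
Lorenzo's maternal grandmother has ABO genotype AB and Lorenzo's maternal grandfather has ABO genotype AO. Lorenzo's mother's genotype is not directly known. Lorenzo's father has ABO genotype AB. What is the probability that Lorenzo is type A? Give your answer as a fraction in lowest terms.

3/8

Lorenzo's mother's ABO genotype from AB × AO: 1/4 AA, 1/4 AB, 1/4 AO, 1/4 BO.
Crossing each possibility with the father AB and summing P(type A): 1/4·1/2 + 1/4·1/4 + 1/4·1/2 + 1/4·1/4 = 3/8.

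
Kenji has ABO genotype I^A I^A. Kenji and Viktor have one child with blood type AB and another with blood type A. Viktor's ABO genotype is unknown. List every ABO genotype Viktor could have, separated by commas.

For each candidate genotype of Viktor, check whether crossing it with I^A I^A can produce every observed child phenotype.
  I^A I^A → possible child types {A} ✗
  I^A I^B → possible child types {A, AB} ✓
  I^A i → possible child types {A} ✗
  I^B I^B → possible child types {AB} ✗
  I^B i → possible child types {A, AB} ✓
  i i → possible child types {A} ✗

I^A I^B, I^B i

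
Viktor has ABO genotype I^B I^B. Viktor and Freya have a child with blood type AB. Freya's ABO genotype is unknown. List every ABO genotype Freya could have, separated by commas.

I^A I^A, I^A I^B, I^A i

For each candidate genotype of Freya, check whether crossing it with I^B I^B can produce every observed child phenotype.
  I^A I^A → possible child types {AB} ✓
  I^A I^B → possible child types {B, AB} ✓
  I^A i → possible child types {B, AB} ✓
  I^B I^B → possible child types {B} ✗
  I^B i → possible child types {B} ✗
  i i → possible child types {B} ✗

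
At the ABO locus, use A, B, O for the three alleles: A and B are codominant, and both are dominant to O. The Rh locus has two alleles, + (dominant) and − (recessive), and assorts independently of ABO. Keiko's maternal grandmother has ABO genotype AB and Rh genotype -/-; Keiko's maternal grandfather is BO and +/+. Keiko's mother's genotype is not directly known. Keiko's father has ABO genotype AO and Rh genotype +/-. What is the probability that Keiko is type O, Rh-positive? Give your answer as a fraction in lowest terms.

Keiko's mother's ABO genotype from AB × BO: 1/4 AB, 1/4 AO, 1/4 BB, 1/4 BO.
Crossing each possibility with the father AO and summing P(type O): 1/4·0 + 1/4·1/4 + 1/4·0 + 1/4·1/4 = 1/8.
Similarly for Rh via the mother's Rh distribution: P(Rh+) = 3/4.
Independent loci: 1/8 × 3/4 = 3/32.

3/32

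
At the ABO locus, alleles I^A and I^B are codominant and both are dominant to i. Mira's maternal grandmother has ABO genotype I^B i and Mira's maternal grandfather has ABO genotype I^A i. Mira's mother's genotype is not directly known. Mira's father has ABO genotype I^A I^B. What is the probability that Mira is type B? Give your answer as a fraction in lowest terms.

3/8

Mira's mother's ABO genotype from I^B i × I^A i: 1/4 I^A I^B, 1/4 I^A i, 1/4 I^B i, 1/4 i i.
Crossing each possibility with the father I^A I^B and summing P(type B): 1/4·1/4 + 1/4·1/4 + 1/4·1/2 + 1/4·1/2 = 3/8.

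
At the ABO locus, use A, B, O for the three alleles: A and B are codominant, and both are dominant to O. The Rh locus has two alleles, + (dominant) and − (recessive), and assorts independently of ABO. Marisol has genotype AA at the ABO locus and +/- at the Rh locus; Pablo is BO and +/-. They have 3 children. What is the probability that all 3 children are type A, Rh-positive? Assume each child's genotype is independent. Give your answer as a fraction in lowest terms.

27/512

ABO cross AA × BO → 1/2 A, 1/2 AB.
Rh cross +/- × +/- → 3/4 Rh+, 1/4 Rh-; so P(type A, Rh-positive) = 1/2 × 3/4 = 3/8 per child.
All 3 independent: (3/8)^3 = 27/512.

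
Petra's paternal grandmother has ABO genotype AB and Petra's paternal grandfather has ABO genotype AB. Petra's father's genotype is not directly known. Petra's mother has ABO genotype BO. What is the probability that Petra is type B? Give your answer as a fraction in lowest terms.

Petra's father's ABO genotype from AB × AB: 1/4 AA, 1/2 AB, 1/4 BB.
Crossing each possibility with the mother BO and summing P(type B): 1/4·0 + 1/2·1/2 + 1/4·1 = 1/2.

1/2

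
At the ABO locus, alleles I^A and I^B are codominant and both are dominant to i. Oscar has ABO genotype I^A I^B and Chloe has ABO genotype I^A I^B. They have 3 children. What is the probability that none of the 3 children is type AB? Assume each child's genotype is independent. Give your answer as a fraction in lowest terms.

1/8

ABO cross I^A I^B × I^A I^B → 1/4 A, 1/4 B, 1/2 AB.
So P(type AB) = 1/2 per child.
P(not type AB) = 1/2 for one child; (1/2)^3 = 1/8.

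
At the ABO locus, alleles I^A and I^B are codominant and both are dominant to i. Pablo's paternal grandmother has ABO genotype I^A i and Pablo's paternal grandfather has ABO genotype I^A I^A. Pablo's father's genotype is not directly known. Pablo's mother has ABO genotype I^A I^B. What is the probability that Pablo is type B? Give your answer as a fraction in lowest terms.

Pablo's father's ABO genotype from I^A i × I^A I^A: 1/2 I^A I^A, 1/2 I^A i.
Crossing each possibility with the mother I^A I^B and summing P(type B): 1/2·0 + 1/2·1/4 = 1/8.

1/8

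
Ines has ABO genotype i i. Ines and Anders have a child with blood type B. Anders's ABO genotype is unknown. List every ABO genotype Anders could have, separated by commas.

For each candidate genotype of Anders, check whether crossing it with i i can produce every observed child phenotype.
  I^A I^A → possible child types {A} ✗
  I^A I^B → possible child types {A, B} ✓
  I^A i → possible child types {O, A} ✗
  I^B I^B → possible child types {B} ✓
  I^B i → possible child types {O, B} ✓
  i i → possible child types {O} ✗

I^A I^B, I^B I^B, I^B i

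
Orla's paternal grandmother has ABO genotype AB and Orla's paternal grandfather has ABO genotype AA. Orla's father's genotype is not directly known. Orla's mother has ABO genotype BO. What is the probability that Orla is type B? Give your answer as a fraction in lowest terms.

1/4

Orla's father's ABO genotype from AB × AA: 1/2 AA, 1/2 AB.
Crossing each possibility with the mother BO and summing P(type B): 1/2·0 + 1/2·1/2 = 1/4.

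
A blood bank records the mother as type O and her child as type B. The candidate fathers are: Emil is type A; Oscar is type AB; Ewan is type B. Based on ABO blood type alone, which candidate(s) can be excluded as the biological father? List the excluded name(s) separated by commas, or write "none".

A candidate is excluded only if no genotype consistent with his phenotype could produce a type B child with a type O mother.
Emil (type A): no genotype consistent with that phenotype can produce a type-B child with a type-O mother.

Emil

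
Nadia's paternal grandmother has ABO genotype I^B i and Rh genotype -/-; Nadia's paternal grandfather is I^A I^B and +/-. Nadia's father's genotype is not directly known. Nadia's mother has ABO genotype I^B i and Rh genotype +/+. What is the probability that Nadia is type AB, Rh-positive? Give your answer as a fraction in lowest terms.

1/8

Nadia's father's ABO genotype from I^B i × I^A I^B: 1/4 I^A I^B, 1/4 I^A i, 1/4 I^B I^B, 1/4 I^B i.
Crossing each possibility with the mother I^B i and summing P(type AB): 1/4·1/4 + 1/4·1/4 + 1/4·0 + 1/4·0 = 1/8.
Similarly for Rh via the father's Rh distribution: P(Rh+) = 1.
Independent loci: 1/8 × 1 = 1/8.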